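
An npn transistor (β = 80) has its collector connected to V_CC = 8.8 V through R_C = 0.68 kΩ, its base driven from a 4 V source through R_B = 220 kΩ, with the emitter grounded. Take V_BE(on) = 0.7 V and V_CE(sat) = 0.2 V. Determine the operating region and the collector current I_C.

active; I_C ≈ 1.2 mA

Assume active. Base-emitter loop: I_B = (V_BB − V_BE)/R_B = (4 − 0.7)/220 = 0.015 mA.
I_C = β·I_B = 80×0.015 = 1.2 mA.
V_CE = V_CC − I_C·R_C = 8.8 − 1.2×0.68 = 7.98 V > V_CE(sat), so the active-region assumption holds.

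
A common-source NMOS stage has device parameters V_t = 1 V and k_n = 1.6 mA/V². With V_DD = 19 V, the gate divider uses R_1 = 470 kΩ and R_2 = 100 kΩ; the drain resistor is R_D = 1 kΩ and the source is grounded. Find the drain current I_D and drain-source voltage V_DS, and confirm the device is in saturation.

V_G = V_DD·R_2/(R_1+R_2) = 19×100/570 = 3.33 V. With the source grounded, V_GS = V_G = 3.33 V.
Assume saturation: I_D = (k_n/2)(V_GS − V_t)² = (1.6/2)×(3.33 − 1)² = 0.8×2.33² = 4.36 mA.
V_DS = V_DD − I_D·R_D = 19 − 4.36×1 = 14.6 V.
Saturation requires V_DS ≥ V_GS − V_t = 2.33 V; 14.6 ≥ 2.33 ✓.

I_D ≈ 4.4 mA, V_DS ≈ 15 V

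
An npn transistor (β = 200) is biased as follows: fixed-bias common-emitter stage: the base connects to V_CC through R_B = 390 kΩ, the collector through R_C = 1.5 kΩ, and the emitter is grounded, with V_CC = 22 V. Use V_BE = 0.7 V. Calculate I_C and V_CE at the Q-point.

Base loop: V_CC = I_B·R_B + V_BE, so I_B = (22 − 0.7)/390 kΩ = 0.0546 mA.
In the active region I_C = β·I_B = 200 × 0.0546 = 10.9 mA.
Collector loop: V_CE = V_CC − I_C·R_C = 22 − 10.9×1.5 = 5.62 V.
Since V_CE = 5.62 V > V_CE(sat) ≈ 0.2 V, the transistor is in the active region as assumed.

I_C ≈ 11 mA, V_CE ≈ 5.6 V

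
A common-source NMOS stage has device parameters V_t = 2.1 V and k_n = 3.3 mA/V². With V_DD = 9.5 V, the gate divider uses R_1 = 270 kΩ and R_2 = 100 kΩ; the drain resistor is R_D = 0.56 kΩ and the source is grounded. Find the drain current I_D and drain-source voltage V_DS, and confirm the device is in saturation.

V_G = V_DD·R_2/(R_1+R_2) = 9.5×100/370 = 2.57 V. With the source grounded, V_GS = V_G = 2.57 V.
Assume saturation: I_D = (k_n/2)(V_GS − V_t)² = (3.3/2)×(2.57 − 2.1)² = 1.65×0.468² = 0.361 mA.
V_DS = V_DD − I_D·R_D = 9.5 − 0.361×0.56 = 9.3 V.
Saturation requires V_DS ≥ V_GS − V_t = 0.468 V; 9.3 ≥ 0.468 ✓.

I_D ≈ 0.36 mA, V_DS ≈ 9.3 V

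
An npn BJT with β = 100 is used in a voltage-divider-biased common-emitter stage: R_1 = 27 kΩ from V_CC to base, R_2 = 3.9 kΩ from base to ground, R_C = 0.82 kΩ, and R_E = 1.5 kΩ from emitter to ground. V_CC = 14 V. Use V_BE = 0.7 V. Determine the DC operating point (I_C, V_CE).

Thevenize the base divider: V_Th = V_CC·R_2/(R_1+R_2) = 14×3.9/30.9 = 1.77 V, R_Th = R_1‖R_2 = 3.41 kΩ.
Base-emitter loop: V_Th = I_B·R_Th + V_BE + (β+1)I_B·R_E, so I_B = (1.77 − 0.7) / (3.41 + 101×1.5) = 0.00689 mA.
I_C = β·I_B = 100×0.00689 = 0.689 mA, and I_E = (β+1)I_B = 0.696 mA.
V_CE = V_CC − I_C·R_C − I_E·R_E = 14 − 0.689×0.82 − 0.696×1.5 = 12.4 V.
V_CE = 12.4 V > 0.2 V confirms active-region operation.

I_C ≈ 0.69 mA, V_CE ≈ 12 V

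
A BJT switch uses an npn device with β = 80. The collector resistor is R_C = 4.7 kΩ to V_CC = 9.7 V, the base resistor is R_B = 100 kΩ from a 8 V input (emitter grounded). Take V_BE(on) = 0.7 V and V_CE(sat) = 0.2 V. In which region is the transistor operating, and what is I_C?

saturation; I_C ≈ 2 mA

Assume active: I_B = (8 − 0.7)/100 = 0.073 mA, giving I_C = β·I_B = 5.84 mA.
But then V_CE = 9.7 − 5.84×4.7 = -17.7 V < V_CE(sat) = 0.2 V — impossible in the active region.
So the transistor is saturated. With V_CE = 0.2 V, I_C = (V_CC − 0.2)/R_C = 9.5/4.7 = 2.02 mA.
Check: β·I_B = 5.84 mA > I_C = 2.02 mA, confirming saturation.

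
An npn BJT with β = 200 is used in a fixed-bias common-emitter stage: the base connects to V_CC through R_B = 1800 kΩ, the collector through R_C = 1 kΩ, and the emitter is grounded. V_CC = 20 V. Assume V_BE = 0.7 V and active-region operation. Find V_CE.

Base loop: V_CC = I_B·R_B + V_BE, so I_B = (20 − 0.7)/1800 kΩ = 0.0107 mA.
In the active region I_C = β·I_B = 200 × 0.0107 = 2.14 mA.
Collector loop: V_CE = V_CC − I_C·R_C = 20 − 2.14×1 = 17.9 V.
Since V_CE = 17.9 V > V_CE(sat) ≈ 0.2 V, the transistor is in the active region as assumed.

V_CE ≈ 18 V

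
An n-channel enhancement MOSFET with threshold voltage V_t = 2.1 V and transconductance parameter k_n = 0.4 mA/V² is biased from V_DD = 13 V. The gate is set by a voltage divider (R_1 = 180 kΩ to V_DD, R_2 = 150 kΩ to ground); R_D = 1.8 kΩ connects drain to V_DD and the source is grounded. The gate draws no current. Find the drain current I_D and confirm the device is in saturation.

V_G = V_DD·R_2/(R_1+R_2) = 13×150/330 = 5.91 V. With the source grounded, V_GS = V_G = 5.91 V.
Assume saturation: I_D = (k_n/2)(V_GS − V_t)² = (0.4/2)×(5.91 − 2.1)² = 0.2×3.81² = 2.9 mA.
V_DS = V_DD − I_D·R_D = 13 − 2.9×1.8 = 7.78 V.
Saturation requires V_DS ≥ V_GS − V_t = 3.81 V; 7.78 ≥ 3.81 ✓.

I_D ≈ 2.9 mA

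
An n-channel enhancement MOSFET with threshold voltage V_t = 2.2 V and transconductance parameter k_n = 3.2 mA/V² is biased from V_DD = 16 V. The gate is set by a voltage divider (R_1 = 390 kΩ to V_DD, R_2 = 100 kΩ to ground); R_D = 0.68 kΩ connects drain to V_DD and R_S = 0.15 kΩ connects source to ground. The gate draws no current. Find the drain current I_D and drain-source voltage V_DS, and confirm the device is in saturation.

V_G = V_DD·R_2/(R_1+R_2) = 16×100/490 = 3.27 V.
Assume saturation: I_D = (k_n/2)(V_GS − V_t)² with V_GS = V_G − I_D·R_S = 3.27 − 0.15·I_D.
Substituting gives 0.036·I_D² − 1.51·I_D + 1.82 = 0, with roots I_D = 1.24 or 40.7 mA.
The root I_D = 40.7 mA gives V_GS = -2.85 V ≤ V_t, so take I_D = 1.24 mA.
Then V_GS = 3.08 V and V_DS = V_DD − I_D(R_D+R_S) = 16 − 1.24×0.83 = 15 V.
Saturation requires V_DS ≥ V_GS − V_t = 0.88 V; 15 ≥ 0.88 ✓.

I_D ≈ 1.2 mA, V_DS ≈ 15 V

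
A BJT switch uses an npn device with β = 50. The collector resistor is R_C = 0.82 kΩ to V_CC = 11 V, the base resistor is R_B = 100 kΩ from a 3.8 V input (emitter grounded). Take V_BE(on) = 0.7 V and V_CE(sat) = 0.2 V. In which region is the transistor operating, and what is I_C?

active; I_C ≈ 1.5 mA

Assume active. Base-emitter loop: I_B = (V_BB − V_BE)/R_B = (3.8 − 0.7)/100 = 0.031 mA.
I_C = β·I_B = 50×0.031 = 1.55 mA.
V_CE = V_CC − I_C·R_C = 11 − 1.55×0.82 = 9.73 V > V_CE(sat), so the active-region assumption holds.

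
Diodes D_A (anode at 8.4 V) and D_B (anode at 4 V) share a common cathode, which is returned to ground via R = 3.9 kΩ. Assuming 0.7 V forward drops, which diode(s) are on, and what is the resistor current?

Only D_A conducts; I_R ≈ 2 mA

Assume both conduct. Then node N would need to be at both 8.4−0.7 = 7.7 V and 4−0.7 = 3.3 V, which is impossible.
Assume only D_A conducts: V_N = 8.4 − 0.7 = 7.7 V, so I_R = 7.7/3.9 = 1.97 mA.
Check D_B: its anode-to-cathode voltage is 4 − 7.7 = -3.7 V < 0.7 V, so it is off. The assumption is consistent.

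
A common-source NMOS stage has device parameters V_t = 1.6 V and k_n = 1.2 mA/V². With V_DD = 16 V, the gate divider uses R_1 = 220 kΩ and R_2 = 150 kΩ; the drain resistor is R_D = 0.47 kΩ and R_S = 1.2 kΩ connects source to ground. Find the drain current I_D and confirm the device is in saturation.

V_G = V_DD·R_2/(R_1+R_2) = 16×150/370 = 6.49 V.
Assume saturation: I_D = (k_n/2)(V_GS − V_t)² with V_GS = V_G − I_D·R_S = 6.49 − 1.2·I_D.
Substituting gives 0.864·I_D² − 8.04·I_D + 14.3 = 0, with roots I_D = 2.4 or 6.9 mA.
The root I_D = 6.9 mA gives V_GS = -1.79 V ≤ V_t, so take I_D = 2.4 mA.
Then V_GS = 3.6 V and V_DS = V_DD − I_D(R_D+R_S) = 16 − 2.4×1.67 = 12 V.
Saturation requires V_DS ≥ V_GS − V_t = 2 V; 12 ≥ 2 ✓.

I_D ≈ 2.4 mA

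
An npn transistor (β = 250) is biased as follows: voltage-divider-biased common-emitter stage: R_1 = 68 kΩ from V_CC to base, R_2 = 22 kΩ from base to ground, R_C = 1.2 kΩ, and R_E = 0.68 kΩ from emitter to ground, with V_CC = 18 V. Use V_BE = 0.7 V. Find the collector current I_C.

I_C ≈ 4.9 mA

Thevenize the base divider: V_Th = V_CC·R_2/(R_1+R_2) = 18×22/90 = 4.4 V, R_Th = R_1‖R_2 = 16.6 kΩ.
Base-emitter loop: V_Th = I_B·R_Th + V_BE + (β+1)I_B·R_E, so I_B = (4.4 − 0.7) / (16.6 + 251×0.68) = 0.0198 mA.
I_C = β·I_B = 250×0.0198 = 4.94 mA, and I_E = (β+1)I_B = 4.96 mA.
V_CE = V_CC − I_C·R_C − I_E·R_E = 18 − 4.94×1.2 − 4.96×0.68 = 8.7 V.
V_CE = 8.7 V > 0.2 V confirms active-region operation.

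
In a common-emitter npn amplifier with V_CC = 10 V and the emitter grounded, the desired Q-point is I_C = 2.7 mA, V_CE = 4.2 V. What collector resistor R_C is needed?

R_C ≈ 2.1 kΩ

Collector loop: V_CC = I_C·R_C + V_CE.
R_C = (V_CC − V_CE)/I_C = (10 − 4.2)/2.7 = 2.15 kΩ.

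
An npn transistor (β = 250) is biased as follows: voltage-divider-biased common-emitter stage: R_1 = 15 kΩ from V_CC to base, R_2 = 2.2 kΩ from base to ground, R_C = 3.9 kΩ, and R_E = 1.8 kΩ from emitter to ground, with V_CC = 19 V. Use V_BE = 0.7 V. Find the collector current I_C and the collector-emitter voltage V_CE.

I_C ≈ 0.95 mA, V_CE ≈ 14 V

Thevenize the base divider: V_Th = V_CC·R_2/(R_1+R_2) = 19×2.2/17.2 = 2.43 V, R_Th = R_1‖R_2 = 1.92 kΩ.
Base-emitter loop: V_Th = I_B·R_Th + V_BE + (β+1)I_B·R_E, so I_B = (2.43 − 0.7) / (1.92 + 251×1.8) = 0.00381 mA.
I_C = β·I_B = 250×0.00381 = 0.953 mA, and I_E = (β+1)I_B = 0.957 mA.
V_CE = V_CC − I_C·R_C − I_E·R_E = 19 − 0.953×3.9 − 0.957×1.8 = 13.6 V.
V_CE = 13.6 V > 0.2 V confirms active-region operation.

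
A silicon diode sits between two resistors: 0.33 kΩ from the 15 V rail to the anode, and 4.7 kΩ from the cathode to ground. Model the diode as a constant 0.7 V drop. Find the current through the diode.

The two resistors are in series with the diode, so KVL gives 15 = I·0.33 + 0.7 + I·4.7.
I = (15 − 0.7) / (0.33 + 4.7) kΩ = 14.3 / 5.03 = 2.84 mA.

I ≈ 2.8 mA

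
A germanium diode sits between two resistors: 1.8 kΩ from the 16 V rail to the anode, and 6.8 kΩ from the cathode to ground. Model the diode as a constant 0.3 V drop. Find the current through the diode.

The two resistors are in series with the diode, so KVL gives 16 = I·1.8 + 0.3 + I·6.8.
I = (16 − 0.3) / (1.8 + 6.8) kΩ = 15.7 / 8.6 = 1.83 mA.

I ≈ 1.8 mA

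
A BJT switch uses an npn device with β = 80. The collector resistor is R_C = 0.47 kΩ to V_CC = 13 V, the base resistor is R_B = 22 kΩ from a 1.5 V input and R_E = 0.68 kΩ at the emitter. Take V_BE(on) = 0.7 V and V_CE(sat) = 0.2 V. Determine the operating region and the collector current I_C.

active; I_C ≈ 0.83 mA

Assume active. Base-emitter loop: I_B = (V_BB − V_BE)/(R_B + (β+1)R_E) = (1.5 − 0.7)/(22 + 81×0.68) = 0.0104 mA.
I_C = β·I_B = 80×0.0104 = 0.83 mA.
V_CE = V_CC − I_C·R_C − I_E·R_E = 13 − 0.83×0.47 − 0.841×0.68 = 12 V > V_CE(sat), so the active-region assumption holds.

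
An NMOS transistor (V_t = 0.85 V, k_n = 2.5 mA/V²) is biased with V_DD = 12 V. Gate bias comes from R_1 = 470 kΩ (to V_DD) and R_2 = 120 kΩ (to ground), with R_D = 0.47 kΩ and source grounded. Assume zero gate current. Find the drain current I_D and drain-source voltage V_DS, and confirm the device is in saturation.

V_G = V_DD·R_2/(R_1+R_2) = 12×120/590 = 2.44 V. With the source grounded, V_GS = V_G = 2.44 V.
Assume saturation: I_D = (k_n/2)(V_GS − V_t)² = (2.5/2)×(2.44 − 0.85)² = 1.25×1.59² = 3.16 mA.
V_DS = V_DD − I_D·R_D = 12 − 3.16×0.47 = 10.5 V.
Saturation requires V_DS ≥ V_GS − V_t = 1.59 V; 10.5 ≥ 1.59 ✓.

I_D ≈ 3.2 mA, V_DS ≈ 11 V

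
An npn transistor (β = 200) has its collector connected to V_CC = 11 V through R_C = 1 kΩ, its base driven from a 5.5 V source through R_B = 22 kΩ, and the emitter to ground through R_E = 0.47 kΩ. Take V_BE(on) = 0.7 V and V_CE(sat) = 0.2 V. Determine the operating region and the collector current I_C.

saturation; I_C ≈ 7.3 mA

Assume active: I_B = (5.5 − 0.7)/(22 + 201×0.47) = 0.0412 mA, I_C = β·I_B = 8.24 mA.
Then V_CE = 11 − 8.24×1 − 8.28×0.47 = -1.14 V < 0.2 V — the active assumption fails.
Re-solve with V_CE = 0.2 V. KCL at the emitter: V_E/R_E = (V_BB−0.7−V_E)/R_B + (V_CC−0.2−V_E)/R_C, giving V_E = 3.47 V.
I_C = (V_CC − 0.2 − V_E)/R_C = (10.8 − 3.47)/1 = 7.33 mA.
Check: I_B = (4.8 − 3.47)/22 = 0.0603 mA, and β·I_B = 12.1 mA > I_C, confirming saturation.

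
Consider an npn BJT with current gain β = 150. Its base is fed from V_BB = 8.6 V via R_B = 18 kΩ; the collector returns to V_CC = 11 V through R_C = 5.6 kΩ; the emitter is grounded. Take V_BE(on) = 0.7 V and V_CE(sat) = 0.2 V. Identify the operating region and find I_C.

saturation; I_C ≈ 1.9 mA

Assume active: I_B = (8.6 − 0.7)/18 = 0.439 mA, giving I_C = β·I_B = 65.8 mA.
But then V_CE = 11 − 65.8×5.6 = -358 V < V_CE(sat) = 0.2 V — impossible in the active region.
So the transistor is saturated. With V_CE = 0.2 V, I_C = (V_CC − 0.2)/R_C = 10.8/5.6 = 1.93 mA.
Check: β·I_B = 65.8 mA > I_C = 1.93 mA, confirming saturation.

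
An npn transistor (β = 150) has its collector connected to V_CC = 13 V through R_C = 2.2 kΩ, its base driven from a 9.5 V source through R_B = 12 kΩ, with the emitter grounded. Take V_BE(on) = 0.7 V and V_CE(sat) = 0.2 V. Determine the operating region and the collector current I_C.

Assume active: I_B = (9.5 − 0.7)/12 = 0.733 mA, giving I_C = β·I_B = 110 mA.
But then V_CE = 13 − 110×2.2 = -229 V < V_CE(sat) = 0.2 V — impossible in the active region.
So the transistor is saturated. With V_CE = 0.2 V, I_C = (V_CC − 0.2)/R_C = 12.8/2.2 = 5.82 mA.
Check: β·I_B = 110 mA > I_C = 5.82 mA, confirming saturation.

saturation; I_C ≈ 5.8 mA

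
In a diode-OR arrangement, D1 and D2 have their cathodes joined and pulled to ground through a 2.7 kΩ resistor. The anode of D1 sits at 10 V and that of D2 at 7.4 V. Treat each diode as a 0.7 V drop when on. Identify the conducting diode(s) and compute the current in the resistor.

Assume both conduct. Then node N would need to be at both 10−0.7 = 9.3 V and 7.4−0.7 = 6.7 V, which is impossible.
Assume only D1 conducts: V_N = 10 − 0.7 = 9.3 V, so I_R = 9.3/2.7 = 3.44 mA.
Check D2: its anode-to-cathode voltage is 7.4 − 9.3 = -1.9 V < 0.7 V, so it is off. The assumption is consistent.

Only D1 conducts; I_R ≈ 3.4 mA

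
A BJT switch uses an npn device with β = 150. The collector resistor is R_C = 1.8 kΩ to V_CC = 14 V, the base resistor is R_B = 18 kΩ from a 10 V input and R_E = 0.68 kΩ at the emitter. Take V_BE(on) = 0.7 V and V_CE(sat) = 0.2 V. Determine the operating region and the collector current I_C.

Assume active: I_B = (10 − 0.7)/(18 + 151×0.68) = 0.0771 mA, I_C = β·I_B = 11.6 mA.
Then V_CE = 14 − 11.6×1.8 − 11.6×0.68 = -14.7 V < 0.2 V — the active assumption fails.
Re-solve with V_CE = 0.2 V. KCL at the emitter: V_E/R_E = (V_BB−0.7−V_E)/R_B + (V_CC−0.2−V_E)/R_C, giving V_E = 3.93 V.
I_C = (V_CC − 0.2 − V_E)/R_C = (13.8 − 3.93)/1.8 = 5.48 mA.
Check: I_B = (9.3 − 3.93)/18 = 0.298 mA, and β·I_B = 44.7 mA > I_C, confirming saturation.

saturation; I_C ≈ 5.5 mA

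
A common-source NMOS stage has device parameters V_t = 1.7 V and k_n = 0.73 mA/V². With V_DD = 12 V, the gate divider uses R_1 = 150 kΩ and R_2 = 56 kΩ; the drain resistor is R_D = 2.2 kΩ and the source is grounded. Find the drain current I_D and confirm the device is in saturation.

I_D ≈ 0.89 mA

V_G = V_DD·R_2/(R_1+R_2) = 12×56/206 = 3.26 V. With the source grounded, V_GS = V_G = 3.26 V.
Assume saturation: I_D = (k_n/2)(V_GS − V_t)² = (0.73/2)×(3.26 − 1.7)² = 0.365×1.56² = 0.891 mA.
V_DS = V_DD − I_D·R_D = 12 − 0.891×2.2 = 10 V.
Saturation requires V_DS ≥ V_GS − V_t = 1.56 V; 10 ≥ 1.56 ✓.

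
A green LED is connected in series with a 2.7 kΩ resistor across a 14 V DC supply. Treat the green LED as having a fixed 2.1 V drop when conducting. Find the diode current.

I ≈ 4.4 mA

KVL around the loop: 14 = V_D + I·R = 2.1 + I × 2.7 kΩ.
So I = (14 − 2.1) / 2.7 kΩ = 11.9 / 2.7 = 4.41 mA.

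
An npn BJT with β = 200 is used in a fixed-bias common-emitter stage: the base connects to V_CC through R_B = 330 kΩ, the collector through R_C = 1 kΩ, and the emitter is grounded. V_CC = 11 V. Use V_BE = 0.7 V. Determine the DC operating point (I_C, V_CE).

I_C ≈ 6.2 mA, V_CE ≈ 4.8 V

Base loop: V_CC = I_B·R_B + V_BE, so I_B = (11 − 0.7)/330 kΩ = 0.0312 mA.
In the active region I_C = β·I_B = 200 × 0.0312 = 6.24 mA.
Collector loop: V_CE = V_CC − I_C·R_C = 11 − 6.24×1 = 4.76 V.
Since V_CE = 4.76 V > V_CE(sat) ≈ 0.2 V, the transistor is in the active region as assumed.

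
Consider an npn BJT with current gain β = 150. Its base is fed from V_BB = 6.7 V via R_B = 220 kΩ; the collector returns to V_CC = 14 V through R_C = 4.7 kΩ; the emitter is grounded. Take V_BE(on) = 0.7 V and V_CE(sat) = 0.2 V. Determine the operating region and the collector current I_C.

Assume active: I_B = (6.7 − 0.7)/220 = 0.0273 mA, giving I_C = β·I_B = 4.09 mA.
But then V_CE = 14 − 4.09×4.7 = -5.23 V < V_CE(sat) = 0.2 V — impossible in the active region.
So the transistor is saturated. With V_CE = 0.2 V, I_C = (V_CC − 0.2)/R_C = 13.8/4.7 = 2.94 mA.
Check: β·I_B = 4.09 mA > I_C = 2.94 mA, confirming saturation.

saturation; I_C ≈ 2.9 mA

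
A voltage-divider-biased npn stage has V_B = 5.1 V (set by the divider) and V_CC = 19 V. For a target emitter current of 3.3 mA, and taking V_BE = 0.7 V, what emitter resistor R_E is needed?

R_E ≈ 1.3 kΩ

V_E = V_B − V_BE = 5.1 − 0.7 = 4.4 V.
R_E = V_E / I_E = 4.4 / 3.3 = 1.33 kΩ.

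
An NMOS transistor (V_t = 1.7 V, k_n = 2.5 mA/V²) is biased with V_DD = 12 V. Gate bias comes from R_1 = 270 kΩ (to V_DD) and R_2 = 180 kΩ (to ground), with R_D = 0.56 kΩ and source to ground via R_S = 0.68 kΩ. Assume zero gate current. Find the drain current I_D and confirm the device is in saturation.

V_G = V_DD·R_2/(R_1+R_2) = 12×180/450 = 4.8 V.
Assume saturation: I_D = (k_n/2)(V_GS − V_t)² with V_GS = V_G − I_D·R_S = 4.8 − 0.68·I_D.
Substituting gives 0.578·I_D² − 6.27·I_D + 12 = 0, with roots I_D = 2.49 or 8.36 mA.
The root I_D = 8.36 mA gives V_GS = -0.887 V ≤ V_t, so take I_D = 2.49 mA.
Then V_GS = 3.11 V and V_DS = V_DD − I_D(R_D+R_S) = 12 − 2.49×1.24 = 8.92 V.
Saturation requires V_DS ≥ V_GS − V_t = 1.41 V; 8.92 ≥ 1.41 ✓.

I_D ≈ 2.5 mA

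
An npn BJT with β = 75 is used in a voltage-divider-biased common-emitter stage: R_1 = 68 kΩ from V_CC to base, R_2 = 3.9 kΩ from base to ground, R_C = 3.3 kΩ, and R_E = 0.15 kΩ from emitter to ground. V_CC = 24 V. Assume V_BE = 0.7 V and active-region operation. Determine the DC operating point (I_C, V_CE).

I_C ≈ 3 mA, V_CE ≈ 14 V

Thevenize the base divider: V_Th = V_CC·R_2/(R_1+R_2) = 24×3.9/71.9 = 1.3 V, R_Th = R_1‖R_2 = 3.69 kΩ.
Base-emitter loop: V_Th = I_B·R_Th + V_BE + (β+1)I_B·R_E, so I_B = (1.3 − 0.7) / (3.69 + 76×0.15) = 0.0399 mA.
I_C = β·I_B = 75×0.0399 = 2.99 mA, and I_E = (β+1)I_B = 3.03 mA.
V_CE = V_CC − I_C·R_C − I_E·R_E = 24 − 2.99×3.3 − 3.03×0.15 = 13.7 V.
V_CE = 13.7 V > 0.2 V confirms active-region operation.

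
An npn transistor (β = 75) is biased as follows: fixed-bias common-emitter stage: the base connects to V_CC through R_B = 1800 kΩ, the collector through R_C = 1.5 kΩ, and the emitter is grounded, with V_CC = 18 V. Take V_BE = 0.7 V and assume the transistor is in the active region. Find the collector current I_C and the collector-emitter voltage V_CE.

Base loop: V_CC = I_B·R_B + V_BE, so I_B = (18 − 0.7)/1800 kΩ = 0.00961 mA.
In the active region I_C = β·I_B = 75 × 0.00961 = 0.721 mA.
Collector loop: V_CE = V_CC − I_C·R_C = 18 − 0.721×1.5 = 16.9 V.
Since V_CE = 16.9 V > V_CE(sat) ≈ 0.2 V, the transistor is in the active region as assumed.

I_C ≈ 0.72 mA, V_CE ≈ 17 V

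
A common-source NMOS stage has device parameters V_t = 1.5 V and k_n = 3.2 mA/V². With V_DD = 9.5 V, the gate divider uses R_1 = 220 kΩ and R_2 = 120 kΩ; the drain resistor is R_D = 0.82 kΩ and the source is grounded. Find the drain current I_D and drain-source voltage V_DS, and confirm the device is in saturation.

I_D ≈ 5.5 mA, V_DS ≈ 5 V

V_G = V_DD·R_2/(R_1+R_2) = 9.5×120/340 = 3.35 V. With the source grounded, V_GS = V_G = 3.35 V.
Assume saturation: I_D = (k_n/2)(V_GS − V_t)² = (3.2/2)×(3.35 − 1.5)² = 1.6×1.85² = 5.49 mA.
V_DS = V_DD − I_D·R_D = 9.5 − 5.49×0.82 = 5 V.
Saturation requires V_DS ≥ V_GS − V_t = 1.85 V; 5 ≥ 1.85 ✓.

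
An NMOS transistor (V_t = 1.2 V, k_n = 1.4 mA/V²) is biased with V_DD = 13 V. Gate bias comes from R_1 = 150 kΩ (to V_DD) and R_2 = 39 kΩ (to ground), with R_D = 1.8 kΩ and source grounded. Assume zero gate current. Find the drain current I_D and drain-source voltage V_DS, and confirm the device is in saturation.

V_G = V_DD·R_2/(R_1+R_2) = 13×39/189 = 2.68 V. With the source grounded, V_GS = V_G = 2.68 V.
Assume saturation: I_D = (k_n/2)(V_GS − V_t)² = (1.4/2)×(2.68 − 1.2)² = 0.7×1.48² = 1.54 mA.
V_DS = V_DD − I_D·R_D = 13 − 1.54×1.8 = 10.2 V.
Saturation requires V_DS ≥ V_GS − V_t = 1.48 V; 10.2 ≥ 1.48 ✓.

I_D ≈ 1.5 mA, V_DS ≈ 10 V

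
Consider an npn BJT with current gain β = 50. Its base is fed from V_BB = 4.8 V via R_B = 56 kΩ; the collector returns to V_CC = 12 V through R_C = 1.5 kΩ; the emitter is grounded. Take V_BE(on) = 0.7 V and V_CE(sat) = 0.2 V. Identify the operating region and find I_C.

Assume active. Base-emitter loop: I_B = (V_BB − V_BE)/R_B = (4.8 − 0.7)/56 = 0.0732 mA.
I_C = β·I_B = 50×0.0732 = 3.66 mA.
V_CE = V_CC − I_C·R_C = 12 − 3.66×1.5 = 6.51 V > V_CE(sat), so the active-region assumption holds.

active; I_C ≈ 3.7 mA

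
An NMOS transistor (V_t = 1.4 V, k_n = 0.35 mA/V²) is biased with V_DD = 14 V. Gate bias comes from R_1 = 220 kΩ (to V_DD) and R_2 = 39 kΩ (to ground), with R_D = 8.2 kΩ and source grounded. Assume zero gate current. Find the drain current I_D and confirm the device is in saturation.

I_D ≈ 0.088 mA

V_G = V_DD·R_2/(R_1+R_2) = 14×39/259 = 2.11 V. With the source grounded, V_GS = V_G = 2.11 V.
Assume saturation: I_D = (k_n/2)(V_GS − V_t)² = (0.35/2)×(2.11 − 1.4)² = 0.175×0.708² = 0.0877 mA.
V_DS = V_DD − I_D·R_D = 14 − 0.0877×8.2 = 13.3 V.
Saturation requires V_DS ≥ V_GS − V_t = 0.708 V; 13.3 ≥ 0.708 ✓.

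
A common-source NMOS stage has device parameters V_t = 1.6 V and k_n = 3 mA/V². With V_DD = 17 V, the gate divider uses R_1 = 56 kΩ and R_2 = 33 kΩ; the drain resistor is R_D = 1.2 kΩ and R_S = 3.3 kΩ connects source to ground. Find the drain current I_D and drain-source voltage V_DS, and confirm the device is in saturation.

I_D ≈ 1.2 mA, V_DS ≈ 12 V

V_G = V_DD·R_2/(R_1+R_2) = 17×33/89 = 6.3 V.
Assume saturation: I_D = (k_n/2)(V_GS − V_t)² with V_GS = V_G − I_D·R_S = 6.3 − 3.3·I_D.
Substituting gives 16.3·I_D² − 47.6·I_D + 33.2 = 0, with roots I_D = 1.16 or 1.75 mA.
The root I_D = 1.75 mA gives V_GS = 0.519 V ≤ V_t, so take I_D = 1.16 mA.
Then V_GS = 2.48 V and V_DS = V_DD − I_D(R_D+R_S) = 17 − 1.16×4.5 = 11.8 V.
Saturation requires V_DS ≥ V_GS − V_t = 0.879 V; 11.8 ≥ 0.879 ✓.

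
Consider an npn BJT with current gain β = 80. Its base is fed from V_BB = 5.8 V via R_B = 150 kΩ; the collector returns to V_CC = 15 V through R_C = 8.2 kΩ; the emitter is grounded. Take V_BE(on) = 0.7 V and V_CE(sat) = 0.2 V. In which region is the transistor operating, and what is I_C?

saturation; I_C ≈ 1.8 mA

Assume active: I_B = (5.8 − 0.7)/150 = 0.034 mA, giving I_C = β·I_B = 2.72 mA.
But then V_CE = 15 − 2.72×8.2 = -7.3 V < V_CE(sat) = 0.2 V — impossible in the active region.
So the transistor is saturated. With V_CE = 0.2 V, I_C = (V_CC − 0.2)/R_C = 14.8/8.2 = 1.8 mA.
Check: β·I_B = 2.72 mA > I_C = 1.8 mA, confirming saturation.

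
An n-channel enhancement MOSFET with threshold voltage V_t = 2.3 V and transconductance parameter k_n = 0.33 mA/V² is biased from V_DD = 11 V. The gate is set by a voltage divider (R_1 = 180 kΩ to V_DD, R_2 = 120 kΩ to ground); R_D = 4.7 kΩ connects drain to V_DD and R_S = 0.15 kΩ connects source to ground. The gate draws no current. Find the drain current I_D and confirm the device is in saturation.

V_G = V_DD·R_2/(R_1+R_2) = 11×120/300 = 4.4 V.
Assume saturation: I_D = (k_n/2)(V_GS − V_t)² with V_GS = V_G − I_D·R_S = 4.4 − 0.15·I_D.
Substituting gives 0.00371·I_D² − 1.1·I_D + 0.728 = 0, with roots I_D = 0.661 or 297 mA.
The root I_D = 297 mA gives V_GS = -40.1 V ≤ V_t, so take I_D = 0.661 mA.
Then V_GS = 4.3 V and V_DS = V_DD − I_D(R_D+R_S) = 11 − 0.661×4.85 = 7.8 V.
Saturation requires V_DS ≥ V_GS − V_t = 2 V; 7.8 ≥ 2 ✓.

I_D ≈ 0.66 mA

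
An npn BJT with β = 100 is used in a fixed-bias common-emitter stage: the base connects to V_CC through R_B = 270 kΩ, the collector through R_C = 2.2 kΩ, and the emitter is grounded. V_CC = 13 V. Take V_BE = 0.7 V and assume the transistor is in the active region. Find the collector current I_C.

I_C ≈ 4.6 mA

Base loop: V_CC = I_B·R_B + V_BE, so I_B = (13 − 0.7)/270 kΩ = 0.0456 mA.
In the active region I_C = β·I_B = 100 × 0.0456 = 4.56 mA.
Collector loop: V_CE = V_CC − I_C·R_C = 13 − 4.56×2.2 = 2.98 V.
Since V_CE = 2.98 V > V_CE(sat) ≈ 0.2 V, the transistor is in the active region as assumed.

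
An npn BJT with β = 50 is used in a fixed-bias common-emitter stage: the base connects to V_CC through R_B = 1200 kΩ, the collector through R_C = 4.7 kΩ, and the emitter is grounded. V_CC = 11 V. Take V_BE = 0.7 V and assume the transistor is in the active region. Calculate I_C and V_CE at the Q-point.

I_C ≈ 0.43 mA, V_CE ≈ 9 V

Base loop: V_CC = I_B·R_B + V_BE, so I_B = (11 − 0.7)/1200 kΩ = 0.00858 mA.
In the active region I_C = β·I_B = 50 × 0.00858 = 0.429 mA.
Collector loop: V_CE = V_CC − I_C·R_C = 11 − 0.429×4.7 = 8.98 V.
Since V_CE = 8.98 V > V_CE(sat) ≈ 0.2 V, the transistor is in the active region as assumed.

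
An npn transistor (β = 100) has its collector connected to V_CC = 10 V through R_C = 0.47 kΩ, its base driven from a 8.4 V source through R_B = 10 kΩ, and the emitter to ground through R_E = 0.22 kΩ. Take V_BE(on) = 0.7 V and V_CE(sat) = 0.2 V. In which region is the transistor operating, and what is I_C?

saturation; I_C ≈ 14 mA

Assume active: I_B = (8.4 − 0.7)/(10 + 101×0.22) = 0.239 mA, I_C = β·I_B = 23.9 mA.
Then V_CE = 10 − 23.9×0.47 − 24.1×0.22 = -6.54 V < 0.2 V — the active assumption fails.
Re-solve with V_CE = 0.2 V. KCL at the emitter: V_E/R_E = (V_BB−0.7−V_E)/R_B + (V_CC−0.2−V_E)/R_C, giving V_E = 3.19 V.
I_C = (V_CC − 0.2 − V_E)/R_C = (9.8 − 3.19)/0.47 = 14.1 mA.
Check: I_B = (7.7 − 3.19)/10 = 0.451 mA, and β·I_B = 45.1 mA > I_C, confirming saturation.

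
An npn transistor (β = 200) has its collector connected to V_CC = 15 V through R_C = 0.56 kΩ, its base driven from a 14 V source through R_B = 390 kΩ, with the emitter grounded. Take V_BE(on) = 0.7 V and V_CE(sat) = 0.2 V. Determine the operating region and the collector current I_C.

active; I_C ≈ 6.8 mA

Assume active. Base-emitter loop: I_B = (V_BB − V_BE)/R_B = (14 − 0.7)/390 = 0.0341 mA.
I_C = β·I_B = 200×0.0341 = 6.82 mA.
V_CE = V_CC − I_C·R_C = 15 − 6.82×0.56 = 11.2 V > V_CE(sat), so the active-region assumption holds.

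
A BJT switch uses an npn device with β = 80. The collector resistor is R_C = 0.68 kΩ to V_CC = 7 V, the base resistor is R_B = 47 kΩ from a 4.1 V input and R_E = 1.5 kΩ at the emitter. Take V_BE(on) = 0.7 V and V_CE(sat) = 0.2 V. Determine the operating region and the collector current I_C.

active; I_C ≈ 1.6 mA

Assume active. Base-emitter loop: I_B = (V_BB − V_BE)/(R_B + (β+1)R_E) = (4.1 − 0.7)/(47 + 81×1.5) = 0.0202 mA.
I_C = β·I_B = 80×0.0202 = 1.61 mA.
V_CE = V_CC − I_C·R_C − I_E·R_E = 7 − 1.61×0.68 − 1.63×1.5 = 3.45 V > V_CE(sat), so the active-region assumption holds.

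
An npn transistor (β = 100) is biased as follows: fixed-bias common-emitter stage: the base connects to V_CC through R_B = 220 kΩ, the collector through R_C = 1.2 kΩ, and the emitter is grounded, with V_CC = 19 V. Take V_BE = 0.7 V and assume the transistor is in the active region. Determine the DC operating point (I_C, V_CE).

I_C ≈ 8.3 mA, V_CE ≈ 9 V

Base loop: V_CC = I_B·R_B + V_BE, so I_B = (19 − 0.7)/220 kΩ = 0.0832 mA.
In the active region I_C = β·I_B = 100 × 0.0832 = 8.32 mA.
Collector loop: V_CE = V_CC − I_C·R_C = 19 − 8.32×1.2 = 9.02 V.
Since V_CE = 9.02 V > V_CE(sat) ≈ 0.2 V, the transistor is in the active region as assumed.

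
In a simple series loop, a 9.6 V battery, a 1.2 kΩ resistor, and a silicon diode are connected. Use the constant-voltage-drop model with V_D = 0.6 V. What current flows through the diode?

KVL around the loop: 9.6 = V_D + I·R = 0.6 + I × 1.2 kΩ.
So I = (9.6 − 0.6) / 1.2 kΩ = 9 / 1.2 = 7.5 mA.

I ≈ 7.5 mA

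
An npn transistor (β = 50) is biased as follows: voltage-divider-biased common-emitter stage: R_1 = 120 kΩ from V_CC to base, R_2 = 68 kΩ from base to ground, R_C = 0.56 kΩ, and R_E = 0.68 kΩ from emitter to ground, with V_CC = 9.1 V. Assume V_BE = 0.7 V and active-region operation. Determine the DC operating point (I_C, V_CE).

I_C ≈ 1.7 mA, V_CE ≈ 7 V

Thevenize the base divider: V_Th = V_CC·R_2/(R_1+R_2) = 9.1×68/188 = 3.29 V, R_Th = R_1‖R_2 = 43.4 kΩ.
Base-emitter loop: V_Th = I_B·R_Th + V_BE + (β+1)I_B·R_E, so I_B = (3.29 − 0.7) / (43.4 + 51×0.68) = 0.0332 mA.
I_C = β·I_B = 50×0.0332 = 1.66 mA, and I_E = (β+1)I_B = 1.69 mA.
V_CE = V_CC − I_C·R_C − I_E·R_E = 9.1 − 1.66×0.56 − 1.69×0.68 = 7.02 V.
V_CE = 7.02 V > 0.2 V confirms active-region operation.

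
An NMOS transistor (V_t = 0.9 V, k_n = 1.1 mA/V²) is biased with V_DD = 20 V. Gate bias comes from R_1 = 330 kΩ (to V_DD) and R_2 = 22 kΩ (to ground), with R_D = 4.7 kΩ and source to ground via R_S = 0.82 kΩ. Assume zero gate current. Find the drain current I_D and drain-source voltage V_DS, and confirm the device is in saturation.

I_D ≈ 0.052 mA, V_DS ≈ 20 V

V_G = V_DD·R_2/(R_1+R_2) = 20×22/352 = 1.25 V.
Assume saturation: I_D = (k_n/2)(V_GS − V_t)² with V_GS = V_G − I_D·R_S = 1.25 − 0.82·I_D.
Substituting gives 0.37·I_D² − 1.32·I_D + 0.0674 = 0, with roots I_D = 0.052 or 3.51 mA.
The root I_D = 3.51 mA gives V_GS = -1.62 V ≤ V_t, so take I_D = 0.052 mA.
Then V_GS = 1.21 V and V_DS = V_DD − I_D(R_D+R_S) = 20 − 0.052×5.52 = 19.7 V.
Saturation requires V_DS ≥ V_GS − V_t = 0.307 V; 19.7 ≥ 0.307 ✓.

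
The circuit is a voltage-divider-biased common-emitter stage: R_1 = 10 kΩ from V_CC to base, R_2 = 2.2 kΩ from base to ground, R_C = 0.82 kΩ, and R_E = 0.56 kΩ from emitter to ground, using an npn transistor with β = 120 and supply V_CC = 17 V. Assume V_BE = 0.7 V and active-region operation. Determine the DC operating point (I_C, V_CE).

Thevenize the base divider: V_Th = V_CC·R_2/(R_1+R_2) = 17×2.2/12.2 = 3.07 V, R_Th = R_1‖R_2 = 1.8 kΩ.
Base-emitter loop: V_Th = I_B·R_Th + V_BE + (β+1)I_B·R_E, so I_B = (3.07 − 0.7) / (1.8 + 121×0.56) = 0.034 mA.
I_C = β·I_B = 120×0.034 = 4.08 mA, and I_E = (β+1)I_B = 4.11 mA.
V_CE = V_CC − I_C·R_C − I_E·R_E = 17 − 4.08×0.82 − 4.11×0.56 = 11.3 V.
V_CE = 11.3 V > 0.2 V confirms active-region operation.

I_C ≈ 4.1 mA, V_CE ≈ 11 V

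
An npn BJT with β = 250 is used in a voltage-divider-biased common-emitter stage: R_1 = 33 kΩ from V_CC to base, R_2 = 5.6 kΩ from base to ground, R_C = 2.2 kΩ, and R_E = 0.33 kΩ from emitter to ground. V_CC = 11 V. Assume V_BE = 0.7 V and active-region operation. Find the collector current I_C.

I_C ≈ 2.6 mA

Thevenize the base divider: V_Th = V_CC·R_2/(R_1+R_2) = 11×5.6/38.6 = 1.6 V, R_Th = R_1‖R_2 = 4.79 kΩ.
Base-emitter loop: V_Th = I_B·R_Th + V_BE + (β+1)I_B·R_E, so I_B = (1.6 − 0.7) / (4.79 + 251×0.33) = 0.0102 mA.
I_C = β·I_B = 250×0.0102 = 2.56 mA, and I_E = (β+1)I_B = 2.57 mA.
V_CE = V_CC − I_C·R_C − I_E·R_E = 11 − 2.56×2.2 − 2.57×0.33 = 4.53 V.
V_CE = 4.53 V > 0.2 V confirms active-region operation.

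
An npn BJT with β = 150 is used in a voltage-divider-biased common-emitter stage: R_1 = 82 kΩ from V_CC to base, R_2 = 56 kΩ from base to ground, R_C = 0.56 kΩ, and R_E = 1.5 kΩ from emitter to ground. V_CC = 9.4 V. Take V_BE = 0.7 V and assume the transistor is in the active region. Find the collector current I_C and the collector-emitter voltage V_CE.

I_C ≈ 1.8 mA, V_CE ≈ 5.7 V

Thevenize the base divider: V_Th = V_CC·R_2/(R_1+R_2) = 9.4×56/138 = 3.81 V, R_Th = R_1‖R_2 = 33.3 kΩ.
Base-emitter loop: V_Th = I_B·R_Th + V_BE + (β+1)I_B·R_E, so I_B = (3.81 − 0.7) / (33.3 + 151×1.5) = 0.012 mA.
I_C = β·I_B = 150×0.012 = 1.8 mA, and I_E = (β+1)I_B = 1.81 mA.
V_CE = V_CC − I_C·R_C − I_E·R_E = 9.4 − 1.8×0.56 − 1.81×1.5 = 5.68 V.
V_CE = 5.68 V > 0.2 V confirms active-region operation.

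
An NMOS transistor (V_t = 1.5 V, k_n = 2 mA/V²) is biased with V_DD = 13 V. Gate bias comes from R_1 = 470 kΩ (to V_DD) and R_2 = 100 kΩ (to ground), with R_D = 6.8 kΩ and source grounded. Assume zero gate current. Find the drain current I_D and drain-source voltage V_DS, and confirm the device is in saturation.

I_D ≈ 0.61 mA, V_DS ≈ 8.9 V

V_G = V_DD·R_2/(R_1+R_2) = 13×100/570 = 2.28 V. With the source grounded, V_GS = V_G = 2.28 V.
Assume saturation: I_D = (k_n/2)(V_GS − V_t)² = (2/2)×(2.28 − 1.5)² = 1×0.781² = 0.609 mA.
V_DS = V_DD − I_D·R_D = 13 − 0.609×6.8 = 8.86 V.
Saturation requires V_DS ≥ V_GS − V_t = 0.781 V; 8.86 ≥ 0.781 ✓.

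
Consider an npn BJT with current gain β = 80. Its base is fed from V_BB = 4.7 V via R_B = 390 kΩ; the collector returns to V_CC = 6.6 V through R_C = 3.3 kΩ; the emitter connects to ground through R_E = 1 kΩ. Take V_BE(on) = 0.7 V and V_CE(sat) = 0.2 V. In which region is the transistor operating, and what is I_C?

Assume active. Base-emitter loop: I_B = (V_BB − V_BE)/(R_B + (β+1)R_E) = (4.7 − 0.7)/(390 + 81×1) = 0.00849 mA.
I_C = β·I_B = 80×0.00849 = 0.679 mA.
V_CE = V_CC − I_C·R_C − I_E·R_E = 6.6 − 0.679×3.3 − 0.688×1 = 3.67 V > V_CE(sat), so the active-region assumption holds.

active; I_C ≈ 0.68 mA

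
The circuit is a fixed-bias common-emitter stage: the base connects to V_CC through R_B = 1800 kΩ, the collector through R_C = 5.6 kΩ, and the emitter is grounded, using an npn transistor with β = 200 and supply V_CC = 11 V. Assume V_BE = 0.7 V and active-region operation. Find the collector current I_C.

Base loop: V_CC = I_B·R_B + V_BE, so I_B = (11 − 0.7)/1800 kΩ = 0.00572 mA.
In the active region I_C = β·I_B = 200 × 0.00572 = 1.14 mA.
Collector loop: V_CE = V_CC − I_C·R_C = 11 − 1.14×5.6 = 4.59 V.
Since V_CE = 4.59 V > V_CE(sat) ≈ 0.2 V, the transistor is in the active region as assumed.

I_C ≈ 1.1 mA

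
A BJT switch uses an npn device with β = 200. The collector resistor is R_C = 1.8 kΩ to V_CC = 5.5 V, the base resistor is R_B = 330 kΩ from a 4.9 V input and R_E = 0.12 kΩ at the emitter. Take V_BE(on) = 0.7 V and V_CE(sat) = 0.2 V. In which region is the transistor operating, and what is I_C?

Assume active. Base-emitter loop: I_B = (V_BB − V_BE)/(R_B + (β+1)R_E) = (4.9 − 0.7)/(330 + 201×0.12) = 0.0119 mA.
I_C = β·I_B = 200×0.0119 = 2.37 mA.
V_CE = V_CC − I_C·R_C − I_E·R_E = 5.5 − 2.37×1.8 − 2.38×0.12 = 0.944 V > V_CE(sat), so the active-region assumption holds.

active; I_C ≈ 2.4 mA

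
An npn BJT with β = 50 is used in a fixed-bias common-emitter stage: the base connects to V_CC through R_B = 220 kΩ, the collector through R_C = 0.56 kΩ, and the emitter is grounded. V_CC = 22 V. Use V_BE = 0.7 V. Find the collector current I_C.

Base loop: V_CC = I_B·R_B + V_BE, so I_B = (22 − 0.7)/220 kΩ = 0.0968 mA.
In the active region I_C = β·I_B = 50 × 0.0968 = 4.84 mA.
Collector loop: V_CE = V_CC − I_C·R_C = 22 − 4.84×0.56 = 19.3 V.
Since V_CE = 19.3 V > V_CE(sat) ≈ 0.2 V, the transistor is in the active region as assumed.

I_C ≈ 4.8 mA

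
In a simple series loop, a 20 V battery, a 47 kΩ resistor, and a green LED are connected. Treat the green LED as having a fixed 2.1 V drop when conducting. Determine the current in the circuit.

KVL around the loop: 20 = V_D + I·R = 2.1 + I × 47 kΩ.
So I = (20 − 2.1) / 47 kΩ = 17.9 / 47 = 0.381 mA.

I ≈ 0.38 mA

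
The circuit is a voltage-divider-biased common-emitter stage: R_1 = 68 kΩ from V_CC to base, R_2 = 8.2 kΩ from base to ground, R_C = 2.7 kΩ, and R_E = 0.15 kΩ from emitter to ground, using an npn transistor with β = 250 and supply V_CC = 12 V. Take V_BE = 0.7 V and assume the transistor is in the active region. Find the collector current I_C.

Thevenize the base divider: V_Th = V_CC·R_2/(R_1+R_2) = 12×8.2/76.2 = 1.29 V, R_Th = R_1‖R_2 = 7.32 kΩ.
Base-emitter loop: V_Th = I_B·R_Th + V_BE + (β+1)I_B·R_E, so I_B = (1.29 − 0.7) / (7.32 + 251×0.15) = 0.0132 mA.
I_C = β·I_B = 250×0.0132 = 3.29 mA, and I_E = (β+1)I_B = 3.3 mA.
V_CE = V_CC − I_C·R_C − I_E·R_E = 12 − 3.29×2.7 − 3.3×0.15 = 2.63 V.
V_CE = 2.63 V > 0.2 V confirms active-region operation.

I_C ≈ 3.3 mA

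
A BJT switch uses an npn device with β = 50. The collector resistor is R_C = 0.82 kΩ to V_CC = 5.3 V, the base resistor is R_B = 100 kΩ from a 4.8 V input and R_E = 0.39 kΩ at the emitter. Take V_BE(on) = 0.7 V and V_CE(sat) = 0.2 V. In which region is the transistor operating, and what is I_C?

Assume active. Base-emitter loop: I_B = (V_BB − V_BE)/(R_B + (β+1)R_E) = (4.8 − 0.7)/(100 + 51×0.39) = 0.0342 mA.
I_C = β·I_B = 50×0.0342 = 1.71 mA.
V_CE = V_CC − I_C·R_C − I_E·R_E = 5.3 − 1.71×0.82 − 1.74×0.39 = 3.22 V > V_CE(sat), so the active-region assumption holds.

active; I_C ≈ 1.7 mA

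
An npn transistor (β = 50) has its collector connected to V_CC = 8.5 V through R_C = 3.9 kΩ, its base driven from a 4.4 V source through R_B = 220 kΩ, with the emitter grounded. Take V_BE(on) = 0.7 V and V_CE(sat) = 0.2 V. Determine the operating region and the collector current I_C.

Assume active. Base-emitter loop: I_B = (V_BB − V_BE)/R_B = (4.4 − 0.7)/220 = 0.0168 mA.
I_C = β·I_B = 50×0.0168 = 0.841 mA.
V_CE = V_CC − I_C·R_C = 8.5 − 0.841×3.9 = 5.22 V > V_CE(sat), so the active-region assumption holds.

active; I_C ≈ 0.84 mA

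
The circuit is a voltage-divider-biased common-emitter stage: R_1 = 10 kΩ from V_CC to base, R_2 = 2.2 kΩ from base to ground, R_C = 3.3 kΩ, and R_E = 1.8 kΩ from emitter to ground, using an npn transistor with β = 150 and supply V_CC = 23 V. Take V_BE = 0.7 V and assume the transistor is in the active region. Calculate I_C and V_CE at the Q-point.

I_C ≈ 1.9 mA, V_CE ≈ 13 V

Thevenize the base divider: V_Th = V_CC·R_2/(R_1+R_2) = 23×2.2/12.2 = 4.15 V, R_Th = R_1‖R_2 = 1.8 kΩ.
Base-emitter loop: V_Th = I_B·R_Th + V_BE + (β+1)I_B·R_E, so I_B = (4.15 − 0.7) / (1.8 + 151×1.8) = 0.0126 mA.
I_C = β·I_B = 150×0.0126 = 1.89 mA, and I_E = (β+1)I_B = 1.9 mA.
V_CE = V_CC − I_C·R_C − I_E·R_E = 23 − 1.89×3.3 − 1.9×1.8 = 13.3 V.
V_CE = 13.3 V > 0.2 V confirms active-region operation.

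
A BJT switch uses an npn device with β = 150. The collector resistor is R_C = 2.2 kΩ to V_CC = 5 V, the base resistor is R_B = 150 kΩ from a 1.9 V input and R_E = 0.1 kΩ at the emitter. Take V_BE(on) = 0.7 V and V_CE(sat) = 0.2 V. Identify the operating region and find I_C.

active; I_C ≈ 1.1 mA

Assume active. Base-emitter loop: I_B = (V_BB − V_BE)/(R_B + (β+1)R_E) = (1.9 − 0.7)/(150 + 151×0.1) = 0.00727 mA.
I_C = β·I_B = 150×0.00727 = 1.09 mA.
V_CE = V_CC − I_C·R_C − I_E·R_E = 5 − 1.09×2.2 − 1.1×0.1 = 2.49 V > V_CE(sat), so the active-region assumption holds.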